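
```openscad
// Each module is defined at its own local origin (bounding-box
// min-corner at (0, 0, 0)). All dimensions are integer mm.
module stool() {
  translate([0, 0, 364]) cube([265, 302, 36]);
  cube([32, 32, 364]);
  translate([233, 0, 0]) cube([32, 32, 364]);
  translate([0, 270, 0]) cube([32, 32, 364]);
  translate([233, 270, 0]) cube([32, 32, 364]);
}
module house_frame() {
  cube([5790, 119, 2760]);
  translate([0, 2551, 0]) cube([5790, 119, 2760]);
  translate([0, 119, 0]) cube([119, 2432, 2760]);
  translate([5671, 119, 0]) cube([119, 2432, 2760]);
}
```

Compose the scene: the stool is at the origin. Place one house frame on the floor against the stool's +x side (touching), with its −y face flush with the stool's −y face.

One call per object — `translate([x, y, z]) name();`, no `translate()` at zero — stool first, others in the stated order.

stool();
translate([265, 0, 0]) house_frame();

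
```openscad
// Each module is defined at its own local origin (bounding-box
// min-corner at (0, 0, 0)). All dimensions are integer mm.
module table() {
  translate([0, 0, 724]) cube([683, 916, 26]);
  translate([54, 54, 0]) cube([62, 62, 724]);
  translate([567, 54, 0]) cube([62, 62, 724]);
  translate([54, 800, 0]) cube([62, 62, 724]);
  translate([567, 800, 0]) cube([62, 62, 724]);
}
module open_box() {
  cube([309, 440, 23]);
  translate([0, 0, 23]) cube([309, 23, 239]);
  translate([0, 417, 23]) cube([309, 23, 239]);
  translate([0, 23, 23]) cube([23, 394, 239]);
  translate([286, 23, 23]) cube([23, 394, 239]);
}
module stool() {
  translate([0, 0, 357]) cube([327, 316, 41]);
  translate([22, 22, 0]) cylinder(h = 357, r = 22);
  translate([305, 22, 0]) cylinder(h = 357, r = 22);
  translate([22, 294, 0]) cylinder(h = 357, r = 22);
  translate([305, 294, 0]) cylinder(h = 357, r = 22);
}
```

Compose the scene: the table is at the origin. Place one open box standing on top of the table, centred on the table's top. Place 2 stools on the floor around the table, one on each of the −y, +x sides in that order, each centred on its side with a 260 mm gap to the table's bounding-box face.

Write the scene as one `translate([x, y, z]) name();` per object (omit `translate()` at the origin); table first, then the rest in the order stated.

table();
translate([187, 238, 750]) open_box();
translate([178, -576, 0]) stool();
translate([943, 300, 0]) stool();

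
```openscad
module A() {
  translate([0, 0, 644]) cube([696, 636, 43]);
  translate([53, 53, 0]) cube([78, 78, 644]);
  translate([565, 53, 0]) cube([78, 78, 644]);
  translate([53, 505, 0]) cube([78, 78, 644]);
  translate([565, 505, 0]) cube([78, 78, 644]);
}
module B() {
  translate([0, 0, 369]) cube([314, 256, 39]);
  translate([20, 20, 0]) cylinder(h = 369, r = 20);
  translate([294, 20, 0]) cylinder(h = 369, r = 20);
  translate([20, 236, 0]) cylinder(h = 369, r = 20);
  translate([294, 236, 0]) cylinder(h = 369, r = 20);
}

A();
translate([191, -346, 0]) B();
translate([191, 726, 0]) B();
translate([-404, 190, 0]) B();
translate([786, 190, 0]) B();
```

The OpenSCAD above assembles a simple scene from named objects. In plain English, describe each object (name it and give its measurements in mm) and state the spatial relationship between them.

A is a table with a 696×636 mm rectangular top, 43 mm thick, top surface at z = 687 mm, supported by four 78×78 mm square legs, each inset 53 mm from the nearest pair of top edges, running from the floor.

B is a simple wooden stool: a rectangular seat 314 mm (x) by 256 mm (y), 39 mm thick, top face at z = 408 mm, on four round legs, each 40 mm in diameter. The legs rest on z = 0, each leg's axis is inset half a diameter from the nearest pair of seat edges (so the leg's bounding box is flush with the corner).

Four stools sit around the table at the −y, +y, −x, +x sides.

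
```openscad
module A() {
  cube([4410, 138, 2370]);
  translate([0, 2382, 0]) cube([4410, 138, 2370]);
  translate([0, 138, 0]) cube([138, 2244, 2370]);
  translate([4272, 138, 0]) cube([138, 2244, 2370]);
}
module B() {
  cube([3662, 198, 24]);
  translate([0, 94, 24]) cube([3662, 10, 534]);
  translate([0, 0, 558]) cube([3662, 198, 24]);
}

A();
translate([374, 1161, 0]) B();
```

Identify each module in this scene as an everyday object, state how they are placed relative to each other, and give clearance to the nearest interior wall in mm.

Clearances: x = 236, y = 1023; minimum 236 mm.

A is a house frame. B is an I-beam. The I-beam sits inside the house frame, centred. The clearance to the nearest interior wall is 236 mm.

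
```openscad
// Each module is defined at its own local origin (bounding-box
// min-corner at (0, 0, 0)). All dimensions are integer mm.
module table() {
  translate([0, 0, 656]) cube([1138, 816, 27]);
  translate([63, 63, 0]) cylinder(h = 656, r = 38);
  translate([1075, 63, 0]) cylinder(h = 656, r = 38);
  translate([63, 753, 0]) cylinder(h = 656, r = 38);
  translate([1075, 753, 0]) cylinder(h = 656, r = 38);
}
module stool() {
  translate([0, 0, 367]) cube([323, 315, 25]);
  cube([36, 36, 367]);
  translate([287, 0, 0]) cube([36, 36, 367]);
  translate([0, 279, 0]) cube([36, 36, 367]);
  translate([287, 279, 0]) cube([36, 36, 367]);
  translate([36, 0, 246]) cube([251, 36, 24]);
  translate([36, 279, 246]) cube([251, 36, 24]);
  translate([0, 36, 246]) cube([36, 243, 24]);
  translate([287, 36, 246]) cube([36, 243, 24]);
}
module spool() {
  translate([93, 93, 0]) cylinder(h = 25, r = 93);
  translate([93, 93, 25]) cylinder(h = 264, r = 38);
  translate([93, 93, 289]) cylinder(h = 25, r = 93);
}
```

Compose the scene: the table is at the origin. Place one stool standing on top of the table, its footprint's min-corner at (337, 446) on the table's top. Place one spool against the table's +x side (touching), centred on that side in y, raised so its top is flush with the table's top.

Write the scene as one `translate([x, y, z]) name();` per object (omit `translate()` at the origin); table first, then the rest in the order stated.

table();
translate([337, 446, 683]) stool();
translate([1138, 315, 369]) spool();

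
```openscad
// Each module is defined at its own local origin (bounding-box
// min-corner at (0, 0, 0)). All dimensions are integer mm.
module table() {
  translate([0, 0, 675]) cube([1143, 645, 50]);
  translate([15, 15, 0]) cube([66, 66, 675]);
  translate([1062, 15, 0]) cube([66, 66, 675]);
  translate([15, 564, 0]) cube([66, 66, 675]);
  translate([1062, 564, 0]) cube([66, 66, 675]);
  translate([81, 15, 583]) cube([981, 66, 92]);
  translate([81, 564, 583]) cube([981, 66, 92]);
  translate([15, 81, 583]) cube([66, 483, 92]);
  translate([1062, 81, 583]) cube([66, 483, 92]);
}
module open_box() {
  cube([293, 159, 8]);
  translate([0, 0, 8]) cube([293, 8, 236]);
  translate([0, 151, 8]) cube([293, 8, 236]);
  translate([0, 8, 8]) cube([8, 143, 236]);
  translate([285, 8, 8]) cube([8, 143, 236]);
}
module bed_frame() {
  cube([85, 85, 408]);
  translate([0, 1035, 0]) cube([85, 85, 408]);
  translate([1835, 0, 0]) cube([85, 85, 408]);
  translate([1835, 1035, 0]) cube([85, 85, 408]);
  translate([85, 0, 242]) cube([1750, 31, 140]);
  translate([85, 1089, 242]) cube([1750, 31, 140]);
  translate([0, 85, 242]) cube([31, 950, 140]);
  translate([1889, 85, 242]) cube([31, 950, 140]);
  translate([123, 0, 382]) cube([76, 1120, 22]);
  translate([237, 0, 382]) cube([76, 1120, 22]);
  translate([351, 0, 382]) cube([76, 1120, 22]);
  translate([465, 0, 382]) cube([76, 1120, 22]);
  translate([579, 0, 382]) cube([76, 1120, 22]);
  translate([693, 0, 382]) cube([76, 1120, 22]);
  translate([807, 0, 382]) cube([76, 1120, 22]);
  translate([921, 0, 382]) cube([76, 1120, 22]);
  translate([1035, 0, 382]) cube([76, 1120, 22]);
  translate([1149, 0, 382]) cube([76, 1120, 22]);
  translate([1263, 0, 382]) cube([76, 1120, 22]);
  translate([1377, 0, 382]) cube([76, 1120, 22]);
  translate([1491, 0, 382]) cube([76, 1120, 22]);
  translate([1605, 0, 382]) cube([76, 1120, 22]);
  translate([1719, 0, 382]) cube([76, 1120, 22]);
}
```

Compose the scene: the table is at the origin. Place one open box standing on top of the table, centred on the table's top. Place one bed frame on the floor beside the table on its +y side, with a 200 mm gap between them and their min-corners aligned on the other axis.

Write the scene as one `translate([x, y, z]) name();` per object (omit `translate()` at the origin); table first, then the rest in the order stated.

table();
translate([425, 243, 725]) open_box();
translate([0, 845, 0]) bed_frame();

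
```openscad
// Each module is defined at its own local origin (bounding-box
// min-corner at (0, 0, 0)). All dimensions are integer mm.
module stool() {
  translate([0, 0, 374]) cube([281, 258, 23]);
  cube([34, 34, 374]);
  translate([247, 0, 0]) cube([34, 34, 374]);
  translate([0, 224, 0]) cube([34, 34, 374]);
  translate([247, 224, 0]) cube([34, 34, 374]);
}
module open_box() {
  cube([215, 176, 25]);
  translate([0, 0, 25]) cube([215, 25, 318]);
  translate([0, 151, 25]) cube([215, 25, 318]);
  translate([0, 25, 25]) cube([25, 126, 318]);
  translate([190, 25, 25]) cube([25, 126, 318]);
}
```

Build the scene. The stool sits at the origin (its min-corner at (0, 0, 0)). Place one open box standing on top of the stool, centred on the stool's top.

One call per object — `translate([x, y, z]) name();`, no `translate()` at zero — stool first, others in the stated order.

stool();
translate([33, 41, 397]) open_box();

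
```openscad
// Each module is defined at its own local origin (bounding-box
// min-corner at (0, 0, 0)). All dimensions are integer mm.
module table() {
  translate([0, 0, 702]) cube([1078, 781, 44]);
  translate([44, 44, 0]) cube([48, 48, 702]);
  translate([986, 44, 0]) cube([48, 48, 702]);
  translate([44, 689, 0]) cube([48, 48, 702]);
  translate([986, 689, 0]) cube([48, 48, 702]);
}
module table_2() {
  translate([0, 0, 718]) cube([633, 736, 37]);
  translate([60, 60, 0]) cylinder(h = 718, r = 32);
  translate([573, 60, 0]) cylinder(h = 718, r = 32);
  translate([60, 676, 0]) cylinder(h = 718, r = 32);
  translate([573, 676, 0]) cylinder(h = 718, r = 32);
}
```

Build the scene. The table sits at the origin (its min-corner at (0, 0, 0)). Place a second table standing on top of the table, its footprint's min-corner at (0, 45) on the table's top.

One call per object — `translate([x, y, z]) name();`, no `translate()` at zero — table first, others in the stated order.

table();
translate([0, 45, 746]) table_2();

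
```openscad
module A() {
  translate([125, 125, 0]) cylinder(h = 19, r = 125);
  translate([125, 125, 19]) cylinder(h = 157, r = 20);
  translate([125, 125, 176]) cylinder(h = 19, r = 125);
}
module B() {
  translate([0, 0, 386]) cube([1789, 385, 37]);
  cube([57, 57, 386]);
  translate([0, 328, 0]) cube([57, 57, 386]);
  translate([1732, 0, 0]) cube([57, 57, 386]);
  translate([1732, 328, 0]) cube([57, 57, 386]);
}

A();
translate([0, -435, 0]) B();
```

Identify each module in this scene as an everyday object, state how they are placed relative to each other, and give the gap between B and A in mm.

The bench's nearest face is 50 mm from the spool's −y face.

A is a spool. B is a bench. The bench is on the floor beside the spool on its −y side. The gap between the bench and the spool is 50 mm.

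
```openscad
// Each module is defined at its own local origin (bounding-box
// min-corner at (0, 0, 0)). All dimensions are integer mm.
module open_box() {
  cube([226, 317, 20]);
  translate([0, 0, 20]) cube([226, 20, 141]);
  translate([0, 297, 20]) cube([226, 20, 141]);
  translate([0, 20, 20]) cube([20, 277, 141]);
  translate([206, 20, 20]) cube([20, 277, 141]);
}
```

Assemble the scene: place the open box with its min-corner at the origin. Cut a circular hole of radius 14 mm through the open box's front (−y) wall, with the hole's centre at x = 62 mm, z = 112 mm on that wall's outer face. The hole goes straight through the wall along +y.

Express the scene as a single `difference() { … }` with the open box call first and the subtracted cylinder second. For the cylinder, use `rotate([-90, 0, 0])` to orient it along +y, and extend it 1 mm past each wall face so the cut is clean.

difference() {
  open_box();
  translate([62, -1, 112]) rotate([-90, 0, 0]) cylinder(h = 22, r = 14);
}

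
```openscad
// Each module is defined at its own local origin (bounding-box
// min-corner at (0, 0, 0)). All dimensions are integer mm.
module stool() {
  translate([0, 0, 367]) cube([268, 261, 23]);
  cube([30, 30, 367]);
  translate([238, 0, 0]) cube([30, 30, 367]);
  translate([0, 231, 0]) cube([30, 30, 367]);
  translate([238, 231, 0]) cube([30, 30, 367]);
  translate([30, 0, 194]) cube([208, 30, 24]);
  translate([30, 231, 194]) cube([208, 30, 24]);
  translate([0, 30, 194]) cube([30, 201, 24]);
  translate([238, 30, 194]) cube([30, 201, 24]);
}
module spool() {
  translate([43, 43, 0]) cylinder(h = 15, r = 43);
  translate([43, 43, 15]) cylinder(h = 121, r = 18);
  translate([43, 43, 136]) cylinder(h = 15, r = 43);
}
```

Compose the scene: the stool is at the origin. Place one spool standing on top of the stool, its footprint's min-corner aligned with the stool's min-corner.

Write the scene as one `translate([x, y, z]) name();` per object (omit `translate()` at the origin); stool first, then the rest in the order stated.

stool();
translate([0, 0, 390]) spool();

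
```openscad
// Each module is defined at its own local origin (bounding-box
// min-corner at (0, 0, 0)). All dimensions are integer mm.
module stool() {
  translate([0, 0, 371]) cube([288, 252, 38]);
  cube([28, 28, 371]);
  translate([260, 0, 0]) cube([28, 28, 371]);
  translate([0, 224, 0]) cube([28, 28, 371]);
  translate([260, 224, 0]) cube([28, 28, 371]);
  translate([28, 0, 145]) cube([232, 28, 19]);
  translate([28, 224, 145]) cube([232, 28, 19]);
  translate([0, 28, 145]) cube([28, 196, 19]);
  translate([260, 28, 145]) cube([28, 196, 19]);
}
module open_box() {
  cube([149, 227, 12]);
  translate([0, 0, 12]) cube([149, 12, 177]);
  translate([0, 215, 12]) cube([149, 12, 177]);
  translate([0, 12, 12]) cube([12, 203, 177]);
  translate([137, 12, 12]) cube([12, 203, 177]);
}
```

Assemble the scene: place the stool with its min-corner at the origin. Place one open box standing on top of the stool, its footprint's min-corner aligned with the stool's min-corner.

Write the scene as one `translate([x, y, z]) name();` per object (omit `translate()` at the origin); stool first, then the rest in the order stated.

stool();
translate([0, 0, 409]) open_box();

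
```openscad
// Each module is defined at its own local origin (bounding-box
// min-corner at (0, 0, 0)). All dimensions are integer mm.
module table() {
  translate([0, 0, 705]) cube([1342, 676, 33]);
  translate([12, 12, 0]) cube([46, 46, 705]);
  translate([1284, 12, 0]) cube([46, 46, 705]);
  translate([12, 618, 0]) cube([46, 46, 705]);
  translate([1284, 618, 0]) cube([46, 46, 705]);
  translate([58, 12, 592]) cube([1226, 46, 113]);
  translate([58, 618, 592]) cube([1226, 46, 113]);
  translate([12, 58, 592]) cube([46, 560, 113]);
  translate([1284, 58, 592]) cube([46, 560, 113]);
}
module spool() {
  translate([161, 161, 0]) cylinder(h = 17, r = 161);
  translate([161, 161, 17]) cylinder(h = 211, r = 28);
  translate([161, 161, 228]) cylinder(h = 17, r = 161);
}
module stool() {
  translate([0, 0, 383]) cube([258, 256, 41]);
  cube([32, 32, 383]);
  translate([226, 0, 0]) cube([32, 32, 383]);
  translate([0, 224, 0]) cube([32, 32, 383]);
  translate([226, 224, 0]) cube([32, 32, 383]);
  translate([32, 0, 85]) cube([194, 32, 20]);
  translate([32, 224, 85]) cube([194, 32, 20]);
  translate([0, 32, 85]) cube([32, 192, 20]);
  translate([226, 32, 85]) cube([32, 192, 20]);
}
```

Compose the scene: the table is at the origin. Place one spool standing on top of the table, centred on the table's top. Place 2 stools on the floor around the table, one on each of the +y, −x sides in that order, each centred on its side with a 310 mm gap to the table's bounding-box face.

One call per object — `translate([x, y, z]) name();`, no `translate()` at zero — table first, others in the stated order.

table();
translate([510, 177, 738]) spool();
translate([542, 986, 0]) stool();
translate([-568, 210, 0]) stool();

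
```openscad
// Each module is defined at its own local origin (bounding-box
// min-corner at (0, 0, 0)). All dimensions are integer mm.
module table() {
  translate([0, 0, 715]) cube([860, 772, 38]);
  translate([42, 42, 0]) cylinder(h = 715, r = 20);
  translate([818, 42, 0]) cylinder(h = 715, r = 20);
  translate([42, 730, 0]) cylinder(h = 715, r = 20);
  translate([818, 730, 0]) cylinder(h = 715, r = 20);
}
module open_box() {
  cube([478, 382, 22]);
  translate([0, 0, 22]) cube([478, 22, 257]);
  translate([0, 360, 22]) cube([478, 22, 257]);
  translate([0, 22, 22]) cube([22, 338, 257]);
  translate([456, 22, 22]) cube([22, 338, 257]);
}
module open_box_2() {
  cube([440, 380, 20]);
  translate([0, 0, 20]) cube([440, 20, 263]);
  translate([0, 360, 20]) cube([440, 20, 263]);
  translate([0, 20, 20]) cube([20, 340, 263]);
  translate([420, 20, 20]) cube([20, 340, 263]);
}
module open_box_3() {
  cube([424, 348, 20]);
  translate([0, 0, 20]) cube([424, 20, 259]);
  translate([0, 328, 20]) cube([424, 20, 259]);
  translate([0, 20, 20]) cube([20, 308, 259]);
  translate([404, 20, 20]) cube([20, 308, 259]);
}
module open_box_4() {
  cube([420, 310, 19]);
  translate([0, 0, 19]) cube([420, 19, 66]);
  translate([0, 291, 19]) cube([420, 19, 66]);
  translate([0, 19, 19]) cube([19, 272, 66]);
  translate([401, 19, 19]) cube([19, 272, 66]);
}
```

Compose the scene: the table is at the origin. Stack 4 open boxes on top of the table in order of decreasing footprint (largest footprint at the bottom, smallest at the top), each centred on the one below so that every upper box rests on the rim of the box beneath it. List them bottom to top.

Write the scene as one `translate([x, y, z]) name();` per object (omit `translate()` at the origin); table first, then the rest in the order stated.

table();
translate([191, 195, 753]) open_box();
translate([210, 196, 1032]) open_box_2();
translate([218, 212, 1315]) open_box_3();
translate([220, 231, 1594]) open_box_4();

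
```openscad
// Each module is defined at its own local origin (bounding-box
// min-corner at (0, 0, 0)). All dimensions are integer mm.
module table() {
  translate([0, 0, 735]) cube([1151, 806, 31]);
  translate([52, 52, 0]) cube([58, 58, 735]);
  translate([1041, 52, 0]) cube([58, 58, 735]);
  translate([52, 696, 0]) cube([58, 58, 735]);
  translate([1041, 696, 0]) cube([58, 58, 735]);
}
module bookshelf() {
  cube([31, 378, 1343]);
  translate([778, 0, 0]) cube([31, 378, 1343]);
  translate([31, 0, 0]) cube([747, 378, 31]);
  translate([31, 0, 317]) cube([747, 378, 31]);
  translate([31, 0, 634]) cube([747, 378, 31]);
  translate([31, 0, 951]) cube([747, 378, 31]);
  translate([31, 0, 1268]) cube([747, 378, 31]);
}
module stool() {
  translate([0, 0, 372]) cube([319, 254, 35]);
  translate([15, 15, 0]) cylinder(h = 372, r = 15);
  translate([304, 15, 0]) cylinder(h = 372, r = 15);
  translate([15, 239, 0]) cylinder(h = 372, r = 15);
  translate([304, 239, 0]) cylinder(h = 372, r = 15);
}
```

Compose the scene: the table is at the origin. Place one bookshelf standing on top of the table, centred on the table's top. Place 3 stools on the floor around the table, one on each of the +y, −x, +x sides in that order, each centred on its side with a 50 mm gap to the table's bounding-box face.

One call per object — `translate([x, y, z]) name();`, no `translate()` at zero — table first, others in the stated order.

table();
translate([171, 214, 766]) bookshelf();
translate([416, 856, 0]) stool();
translate([-369, 276, 0]) stool();
translate([1201, 276, 0]) stool();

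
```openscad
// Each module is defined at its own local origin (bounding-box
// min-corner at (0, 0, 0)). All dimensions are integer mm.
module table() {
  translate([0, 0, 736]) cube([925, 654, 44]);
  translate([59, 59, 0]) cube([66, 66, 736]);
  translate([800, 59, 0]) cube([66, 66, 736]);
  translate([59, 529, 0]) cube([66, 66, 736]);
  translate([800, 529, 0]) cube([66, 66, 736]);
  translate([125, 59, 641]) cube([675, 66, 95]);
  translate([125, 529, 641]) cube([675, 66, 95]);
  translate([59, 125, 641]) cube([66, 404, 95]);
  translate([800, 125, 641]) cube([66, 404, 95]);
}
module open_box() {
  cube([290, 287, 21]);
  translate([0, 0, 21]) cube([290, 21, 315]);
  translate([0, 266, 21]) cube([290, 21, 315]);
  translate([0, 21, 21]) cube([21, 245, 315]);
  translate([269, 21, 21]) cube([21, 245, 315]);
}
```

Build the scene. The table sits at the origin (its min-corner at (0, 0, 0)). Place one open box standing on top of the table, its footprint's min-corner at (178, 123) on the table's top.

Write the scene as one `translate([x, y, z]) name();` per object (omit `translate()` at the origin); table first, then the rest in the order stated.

table();
translate([178, 123, 780]) open_box();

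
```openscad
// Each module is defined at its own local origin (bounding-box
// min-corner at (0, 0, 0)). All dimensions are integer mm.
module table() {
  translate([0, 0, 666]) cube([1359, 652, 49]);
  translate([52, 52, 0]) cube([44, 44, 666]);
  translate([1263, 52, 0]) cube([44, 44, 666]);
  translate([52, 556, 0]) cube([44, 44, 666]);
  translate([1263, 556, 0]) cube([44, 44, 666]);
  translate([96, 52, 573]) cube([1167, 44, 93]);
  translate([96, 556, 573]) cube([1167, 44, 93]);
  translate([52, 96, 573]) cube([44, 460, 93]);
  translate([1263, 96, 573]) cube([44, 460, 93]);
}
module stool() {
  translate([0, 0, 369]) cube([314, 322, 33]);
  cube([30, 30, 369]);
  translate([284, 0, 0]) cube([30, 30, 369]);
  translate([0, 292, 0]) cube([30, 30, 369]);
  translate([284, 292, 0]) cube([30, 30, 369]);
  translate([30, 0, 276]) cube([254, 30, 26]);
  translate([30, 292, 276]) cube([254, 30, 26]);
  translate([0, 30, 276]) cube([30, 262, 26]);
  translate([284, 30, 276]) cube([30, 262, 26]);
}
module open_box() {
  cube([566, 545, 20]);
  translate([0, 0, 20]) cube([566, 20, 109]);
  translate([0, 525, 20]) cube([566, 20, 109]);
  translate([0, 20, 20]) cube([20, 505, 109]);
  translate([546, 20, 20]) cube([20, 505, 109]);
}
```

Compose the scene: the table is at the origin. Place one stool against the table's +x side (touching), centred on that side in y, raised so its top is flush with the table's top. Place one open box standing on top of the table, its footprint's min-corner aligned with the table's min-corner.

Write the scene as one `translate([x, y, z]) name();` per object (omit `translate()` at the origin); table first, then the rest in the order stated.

table();
translate([1359, 165, 313]) stool();
translate([0, 0, 715]) open_box();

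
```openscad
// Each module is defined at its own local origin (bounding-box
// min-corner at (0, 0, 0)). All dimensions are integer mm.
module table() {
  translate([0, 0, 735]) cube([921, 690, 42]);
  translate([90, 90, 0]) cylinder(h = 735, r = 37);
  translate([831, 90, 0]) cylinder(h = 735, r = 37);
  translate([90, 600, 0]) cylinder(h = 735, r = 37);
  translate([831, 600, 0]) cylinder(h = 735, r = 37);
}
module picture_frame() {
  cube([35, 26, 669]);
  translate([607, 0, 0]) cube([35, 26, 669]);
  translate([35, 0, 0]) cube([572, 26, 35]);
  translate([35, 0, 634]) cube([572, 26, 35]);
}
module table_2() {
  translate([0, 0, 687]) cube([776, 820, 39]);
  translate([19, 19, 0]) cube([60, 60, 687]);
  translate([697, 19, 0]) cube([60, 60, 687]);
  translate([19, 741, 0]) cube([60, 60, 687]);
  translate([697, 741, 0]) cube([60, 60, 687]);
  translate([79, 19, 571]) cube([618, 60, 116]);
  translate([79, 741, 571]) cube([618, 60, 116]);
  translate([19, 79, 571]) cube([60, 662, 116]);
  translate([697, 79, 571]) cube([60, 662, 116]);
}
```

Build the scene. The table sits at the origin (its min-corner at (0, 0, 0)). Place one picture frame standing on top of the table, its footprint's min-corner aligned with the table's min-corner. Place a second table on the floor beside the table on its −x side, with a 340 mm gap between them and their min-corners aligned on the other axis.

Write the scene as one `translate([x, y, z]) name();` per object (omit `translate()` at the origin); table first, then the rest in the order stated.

table();
translate([0, 0, 777]) picture_frame();
translate([-1116, 0, 0]) table_2();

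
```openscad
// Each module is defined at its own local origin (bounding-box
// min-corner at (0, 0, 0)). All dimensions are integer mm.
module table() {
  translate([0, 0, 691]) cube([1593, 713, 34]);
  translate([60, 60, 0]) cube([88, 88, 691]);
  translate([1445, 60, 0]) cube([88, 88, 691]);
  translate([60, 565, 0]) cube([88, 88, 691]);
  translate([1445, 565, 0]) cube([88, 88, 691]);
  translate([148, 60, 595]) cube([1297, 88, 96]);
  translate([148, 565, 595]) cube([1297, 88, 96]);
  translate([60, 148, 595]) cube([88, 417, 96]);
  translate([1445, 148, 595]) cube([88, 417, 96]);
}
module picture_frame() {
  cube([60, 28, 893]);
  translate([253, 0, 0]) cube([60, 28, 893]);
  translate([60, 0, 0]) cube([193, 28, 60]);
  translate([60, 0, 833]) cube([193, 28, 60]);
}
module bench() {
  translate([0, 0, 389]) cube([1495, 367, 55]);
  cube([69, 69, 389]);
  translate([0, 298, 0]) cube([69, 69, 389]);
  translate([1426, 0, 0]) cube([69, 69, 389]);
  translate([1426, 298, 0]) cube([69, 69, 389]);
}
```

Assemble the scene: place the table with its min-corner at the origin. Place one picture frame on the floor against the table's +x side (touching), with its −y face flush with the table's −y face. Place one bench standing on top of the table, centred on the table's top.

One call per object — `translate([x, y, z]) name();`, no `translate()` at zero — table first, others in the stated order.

table();
translate([1593, 0, 0]) picture_frame();
translate([49, 173, 725]) bench();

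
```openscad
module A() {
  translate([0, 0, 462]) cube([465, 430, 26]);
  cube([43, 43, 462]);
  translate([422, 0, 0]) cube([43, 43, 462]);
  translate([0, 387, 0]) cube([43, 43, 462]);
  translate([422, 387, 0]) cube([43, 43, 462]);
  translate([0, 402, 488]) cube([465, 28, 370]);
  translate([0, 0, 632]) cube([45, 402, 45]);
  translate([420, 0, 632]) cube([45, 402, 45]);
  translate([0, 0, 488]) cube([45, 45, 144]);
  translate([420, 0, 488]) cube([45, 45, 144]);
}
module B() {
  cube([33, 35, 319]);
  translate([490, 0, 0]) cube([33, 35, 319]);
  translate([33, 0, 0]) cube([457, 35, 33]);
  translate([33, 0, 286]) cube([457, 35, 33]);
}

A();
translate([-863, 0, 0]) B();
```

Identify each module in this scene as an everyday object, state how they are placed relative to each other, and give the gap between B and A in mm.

A is a chair. B is a picture frame. The picture frame is on the floor beside the chair on its −x side. The gap between the picture frame and the chair is 340 mm.

The picture frame's nearest face is 340 mm from the chair's −x face.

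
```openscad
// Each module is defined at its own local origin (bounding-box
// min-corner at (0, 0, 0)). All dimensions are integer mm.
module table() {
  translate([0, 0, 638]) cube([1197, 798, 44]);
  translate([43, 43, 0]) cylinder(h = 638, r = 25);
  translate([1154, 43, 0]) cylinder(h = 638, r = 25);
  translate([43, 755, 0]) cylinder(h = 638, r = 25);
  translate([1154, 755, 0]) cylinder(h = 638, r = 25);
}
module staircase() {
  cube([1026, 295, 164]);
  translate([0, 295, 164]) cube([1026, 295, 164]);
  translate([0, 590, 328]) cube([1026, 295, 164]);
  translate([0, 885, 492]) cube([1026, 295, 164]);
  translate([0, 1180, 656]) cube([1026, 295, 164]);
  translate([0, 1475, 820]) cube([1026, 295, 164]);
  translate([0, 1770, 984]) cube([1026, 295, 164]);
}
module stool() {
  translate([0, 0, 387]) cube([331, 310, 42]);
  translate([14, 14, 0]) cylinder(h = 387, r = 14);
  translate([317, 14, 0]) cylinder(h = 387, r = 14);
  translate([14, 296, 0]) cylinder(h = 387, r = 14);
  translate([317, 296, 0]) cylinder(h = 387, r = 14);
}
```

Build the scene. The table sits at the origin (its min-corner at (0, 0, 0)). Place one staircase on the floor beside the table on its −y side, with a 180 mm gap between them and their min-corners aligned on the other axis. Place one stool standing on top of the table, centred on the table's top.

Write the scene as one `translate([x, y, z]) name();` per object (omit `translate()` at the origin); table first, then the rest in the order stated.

table();
translate([0, -2245, 0]) staircase();
translate([433, 244, 682]) stool();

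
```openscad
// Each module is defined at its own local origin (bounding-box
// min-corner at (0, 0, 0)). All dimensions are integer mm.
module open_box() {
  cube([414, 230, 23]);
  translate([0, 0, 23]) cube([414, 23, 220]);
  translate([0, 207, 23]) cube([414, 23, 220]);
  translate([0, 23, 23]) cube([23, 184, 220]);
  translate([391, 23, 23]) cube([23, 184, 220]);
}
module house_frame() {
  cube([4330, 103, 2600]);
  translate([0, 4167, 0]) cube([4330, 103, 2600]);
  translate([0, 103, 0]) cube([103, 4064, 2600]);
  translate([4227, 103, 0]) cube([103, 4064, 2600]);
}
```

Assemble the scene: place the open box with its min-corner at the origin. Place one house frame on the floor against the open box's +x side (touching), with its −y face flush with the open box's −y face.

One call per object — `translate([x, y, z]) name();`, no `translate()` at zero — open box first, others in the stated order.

open_box();
translate([414, 0, 0]) house_frame();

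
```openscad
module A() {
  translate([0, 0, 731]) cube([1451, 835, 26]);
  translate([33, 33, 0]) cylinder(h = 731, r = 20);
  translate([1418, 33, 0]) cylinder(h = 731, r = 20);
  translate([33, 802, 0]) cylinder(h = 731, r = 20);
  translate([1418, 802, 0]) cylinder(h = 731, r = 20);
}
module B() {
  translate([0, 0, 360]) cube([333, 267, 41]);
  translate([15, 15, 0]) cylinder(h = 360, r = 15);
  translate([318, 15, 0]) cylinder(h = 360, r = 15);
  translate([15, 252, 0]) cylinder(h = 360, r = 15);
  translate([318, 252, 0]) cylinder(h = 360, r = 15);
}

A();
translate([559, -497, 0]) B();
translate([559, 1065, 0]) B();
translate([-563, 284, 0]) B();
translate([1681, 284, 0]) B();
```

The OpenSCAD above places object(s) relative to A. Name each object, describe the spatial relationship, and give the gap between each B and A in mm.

A is a table. B is a stool. Four stools sit around the table at the −y, +y, −x, +x sides. The gap between each stool and the table is 230 mm.

Each stool's nearest face is 230 mm from the table's bounding box.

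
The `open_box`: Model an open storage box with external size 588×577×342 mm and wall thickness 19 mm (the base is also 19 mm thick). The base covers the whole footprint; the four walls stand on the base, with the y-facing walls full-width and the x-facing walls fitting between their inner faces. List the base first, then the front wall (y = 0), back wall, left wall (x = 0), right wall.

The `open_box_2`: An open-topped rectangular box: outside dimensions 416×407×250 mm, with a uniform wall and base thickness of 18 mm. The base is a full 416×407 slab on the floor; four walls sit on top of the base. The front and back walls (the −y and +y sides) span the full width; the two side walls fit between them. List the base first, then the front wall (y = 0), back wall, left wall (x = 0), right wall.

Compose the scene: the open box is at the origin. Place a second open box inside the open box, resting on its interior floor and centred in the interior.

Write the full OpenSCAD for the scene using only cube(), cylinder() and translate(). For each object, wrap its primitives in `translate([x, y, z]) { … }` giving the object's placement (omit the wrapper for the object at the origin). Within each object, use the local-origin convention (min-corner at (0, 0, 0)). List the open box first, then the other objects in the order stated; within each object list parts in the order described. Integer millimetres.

cube([588, 577, 19]);
translate([0, 0, 19]) cube([588, 19, 323]);
translate([0, 558, 19]) cube([588, 19, 323]);
translate([0, 19, 19]) cube([19, 539, 323]);
translate([569, 19, 19]) cube([19, 539, 323]);
translate([86, 85, 19]) {
  cube([416, 407, 18]);
  translate([0, 0, 18]) cube([416, 18, 232]);
  translate([0, 389, 18]) cube([416, 18, 232]);
  translate([0, 18, 18]) cube([18, 371, 232]);
  translate([398, 18, 18]) cube([18, 371, 232]);
}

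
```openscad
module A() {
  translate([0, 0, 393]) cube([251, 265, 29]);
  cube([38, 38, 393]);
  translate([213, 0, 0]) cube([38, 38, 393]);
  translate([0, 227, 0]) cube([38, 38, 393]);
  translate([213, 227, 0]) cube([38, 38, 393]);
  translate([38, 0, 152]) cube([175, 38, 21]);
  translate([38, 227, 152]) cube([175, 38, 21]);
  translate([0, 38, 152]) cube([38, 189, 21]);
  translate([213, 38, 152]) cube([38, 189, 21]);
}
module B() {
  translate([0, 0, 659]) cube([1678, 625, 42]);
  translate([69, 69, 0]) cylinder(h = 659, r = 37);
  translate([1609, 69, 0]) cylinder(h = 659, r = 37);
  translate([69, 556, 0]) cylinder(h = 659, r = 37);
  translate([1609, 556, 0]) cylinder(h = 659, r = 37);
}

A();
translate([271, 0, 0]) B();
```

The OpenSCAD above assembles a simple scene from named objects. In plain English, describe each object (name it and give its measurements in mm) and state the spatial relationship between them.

A is a four-legged stool. The seat is 251×265 mm, 29 mm thick, top at z = 422 mm. It stands on four square legs, each 38×38 mm in cross-section, from z = 0 to the seat underside, each flush with a corner of the seat. Four stretchers, 38 mm wide and 21 mm tall, connect adjacent legs with their undersides at z = 152 mm, each running between the inner faces of the legs it joins and aligned with the legs' outer faces on the other axis.

B is a table: top 1678 mm (x) × 625 mm (y), 42 mm thick, upper face at z = 701 mm, on four round legs of 74 mm diameter, each leg's bounding box inset 32 mm from the nearest pair of top edges, running from z = 0 to the bottom of the top.

The table is on the floor beside the stool on its +x side.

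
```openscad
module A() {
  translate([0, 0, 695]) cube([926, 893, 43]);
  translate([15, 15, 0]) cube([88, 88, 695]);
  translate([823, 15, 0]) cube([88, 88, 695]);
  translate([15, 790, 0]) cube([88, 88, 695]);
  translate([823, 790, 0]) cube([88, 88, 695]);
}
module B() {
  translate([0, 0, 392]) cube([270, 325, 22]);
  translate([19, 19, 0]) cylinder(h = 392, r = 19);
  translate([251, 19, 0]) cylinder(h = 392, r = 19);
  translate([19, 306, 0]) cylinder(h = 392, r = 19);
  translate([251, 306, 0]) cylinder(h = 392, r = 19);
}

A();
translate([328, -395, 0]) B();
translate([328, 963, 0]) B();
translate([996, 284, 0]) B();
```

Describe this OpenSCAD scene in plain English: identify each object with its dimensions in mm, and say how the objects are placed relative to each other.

A is a table with a 926×893 mm rectangular top, 43 mm thick, top surface at z = 738 mm, supported by four 88×88 mm square legs, each inset 15 mm from the nearest pair of top edges, running from the floor.

B is a four-legged stool. The seat is 270×325 mm, 22 mm thick, top at z = 414 mm. It stands on four round legs, each 38 mm in diameter, from z = 0 to the seat underside, each leg's axis is inset half a diameter from the nearest pair of seat edges (so the leg's bounding box is flush with the corner).

Three stools sit around the table at the −y, +y, +x sides.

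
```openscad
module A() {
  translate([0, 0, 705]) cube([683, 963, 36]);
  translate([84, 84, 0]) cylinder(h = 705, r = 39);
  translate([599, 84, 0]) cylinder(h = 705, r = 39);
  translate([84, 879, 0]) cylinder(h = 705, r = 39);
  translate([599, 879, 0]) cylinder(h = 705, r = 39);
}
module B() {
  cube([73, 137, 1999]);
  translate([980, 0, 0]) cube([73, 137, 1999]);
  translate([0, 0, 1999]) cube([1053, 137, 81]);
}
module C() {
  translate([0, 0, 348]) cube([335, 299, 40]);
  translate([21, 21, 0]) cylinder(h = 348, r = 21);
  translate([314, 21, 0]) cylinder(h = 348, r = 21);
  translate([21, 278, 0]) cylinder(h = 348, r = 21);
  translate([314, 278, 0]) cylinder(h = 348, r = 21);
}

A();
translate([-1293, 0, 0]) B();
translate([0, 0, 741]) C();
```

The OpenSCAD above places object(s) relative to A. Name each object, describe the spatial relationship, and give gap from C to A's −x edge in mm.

The stool's min-x is at 0; the table's min-x is 0; gap = 0 mm.

A is a table. B is a door frame. C is a stool. The door frame is on the floor beside the table on its −x side. The stool is on top of the table. The gap from the stool to the table's −x edge is 0 mm.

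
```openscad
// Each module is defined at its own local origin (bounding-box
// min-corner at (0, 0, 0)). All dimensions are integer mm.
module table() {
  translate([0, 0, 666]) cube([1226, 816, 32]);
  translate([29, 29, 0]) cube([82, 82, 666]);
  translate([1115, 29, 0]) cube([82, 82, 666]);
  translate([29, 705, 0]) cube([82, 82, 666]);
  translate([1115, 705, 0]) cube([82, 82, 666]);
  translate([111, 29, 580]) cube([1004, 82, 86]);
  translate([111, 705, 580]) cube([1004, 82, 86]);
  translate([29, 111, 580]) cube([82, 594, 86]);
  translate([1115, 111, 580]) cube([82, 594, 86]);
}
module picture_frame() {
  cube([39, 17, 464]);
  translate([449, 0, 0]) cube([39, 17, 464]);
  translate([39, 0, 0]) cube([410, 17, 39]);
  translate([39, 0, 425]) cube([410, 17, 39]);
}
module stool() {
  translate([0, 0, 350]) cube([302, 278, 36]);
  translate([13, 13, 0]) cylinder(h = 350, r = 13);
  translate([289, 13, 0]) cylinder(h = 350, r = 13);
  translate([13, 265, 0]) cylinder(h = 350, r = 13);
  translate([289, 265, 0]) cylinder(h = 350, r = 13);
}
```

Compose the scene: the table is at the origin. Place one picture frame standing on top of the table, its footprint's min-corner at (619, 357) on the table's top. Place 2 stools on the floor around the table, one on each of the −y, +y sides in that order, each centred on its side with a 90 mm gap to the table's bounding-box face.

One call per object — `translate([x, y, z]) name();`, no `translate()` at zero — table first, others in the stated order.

table();
translate([619, 357, 698]) picture_frame();
translate([462, -368, 0]) stool();
translate([462, 906, 0]) stool();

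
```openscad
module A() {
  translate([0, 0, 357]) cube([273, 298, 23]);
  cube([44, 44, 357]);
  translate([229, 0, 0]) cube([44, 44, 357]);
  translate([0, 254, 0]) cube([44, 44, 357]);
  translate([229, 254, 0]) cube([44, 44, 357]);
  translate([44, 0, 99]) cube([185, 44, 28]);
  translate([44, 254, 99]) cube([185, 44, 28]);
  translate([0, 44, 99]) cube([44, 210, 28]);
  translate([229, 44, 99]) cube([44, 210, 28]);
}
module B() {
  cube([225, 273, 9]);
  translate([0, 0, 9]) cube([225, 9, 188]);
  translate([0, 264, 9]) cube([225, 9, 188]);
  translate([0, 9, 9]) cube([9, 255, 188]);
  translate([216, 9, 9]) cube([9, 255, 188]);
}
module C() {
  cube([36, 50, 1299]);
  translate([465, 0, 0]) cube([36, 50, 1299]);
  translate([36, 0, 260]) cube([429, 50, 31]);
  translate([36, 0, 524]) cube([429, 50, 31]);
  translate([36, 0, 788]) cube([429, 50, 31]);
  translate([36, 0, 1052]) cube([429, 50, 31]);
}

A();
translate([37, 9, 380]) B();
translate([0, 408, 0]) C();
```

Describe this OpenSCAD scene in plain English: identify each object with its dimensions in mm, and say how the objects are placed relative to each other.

A is a simple wooden stool: a rectangular seat 273 mm (x) by 298 mm (y), 23 mm thick, top face at z = 380 mm, on four square legs, each 44×44 mm in cross-section. The legs rest on z = 0, each flush with a corner of the seat. Four stretchers, 44 mm wide and 28 mm tall, connect adjacent legs with their undersides at z = 99 mm, each running between the inner faces of the legs it joins and aligned with the legs' outer faces on the other axis.

B is an open storage box with external size 225×273×197 mm and wall thickness 9 mm (the base is also 9 mm thick). The base covers the whole footprint; the four walls stand on the base, with the y-facing walls full-width and the x-facing walls fitting between their inner faces.

C is a straight ladder. Two 36×50 mm vertical rails, 1299 mm tall, stand 501 mm apart (outside-to-outside) with their front faces coplanar on the −y side. 4 rungs, each 50 mm deep and 31 mm tall, span between the inner faces of the rails, front faces flush with the rails. The lowest rung's underside is at z = 260 mm and rungs are spaced 264 mm apart (underside to underside).

The open box is on top of the stool. The ladder is on the floor beside the stool on its +y side.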